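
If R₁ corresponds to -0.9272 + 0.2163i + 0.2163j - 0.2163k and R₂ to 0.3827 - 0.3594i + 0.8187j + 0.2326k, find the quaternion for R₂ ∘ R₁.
-0.4039 + 0.1886i - 0.7037j - 0.5533k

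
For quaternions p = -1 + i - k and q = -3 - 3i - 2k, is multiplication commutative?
No: pq = 4 + 5j + 5k ≠ 4 - 5j + 5k = qp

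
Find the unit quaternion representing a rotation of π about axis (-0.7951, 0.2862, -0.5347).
-0.7951i + 0.2862j - 0.5347k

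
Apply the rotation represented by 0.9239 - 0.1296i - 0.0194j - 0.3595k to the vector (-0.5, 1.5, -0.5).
(0.605, 1.265, -0.886)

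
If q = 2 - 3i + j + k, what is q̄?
2 + 3i - j - k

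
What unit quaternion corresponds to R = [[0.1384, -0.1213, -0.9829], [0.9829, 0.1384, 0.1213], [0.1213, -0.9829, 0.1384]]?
0.5948 - 0.4641i - 0.4641j + 0.4641k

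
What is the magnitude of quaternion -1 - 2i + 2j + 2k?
√13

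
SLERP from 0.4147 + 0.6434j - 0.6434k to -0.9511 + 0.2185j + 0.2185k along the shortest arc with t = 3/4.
0.9234 + 0.0188j - 0.3835k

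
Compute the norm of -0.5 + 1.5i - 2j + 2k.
3.24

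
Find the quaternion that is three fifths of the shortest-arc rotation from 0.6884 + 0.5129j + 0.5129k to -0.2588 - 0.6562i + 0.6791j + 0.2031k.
0.1655 - 0.4778i + 0.7582j + 0.4116k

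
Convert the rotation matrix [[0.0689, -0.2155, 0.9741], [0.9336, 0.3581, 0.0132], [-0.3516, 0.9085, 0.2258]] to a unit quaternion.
0.6428 + 0.3482i + 0.5156j + 0.4469k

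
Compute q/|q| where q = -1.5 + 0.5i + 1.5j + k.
-0.6255 + 0.2085i + 0.6255j + 0.417k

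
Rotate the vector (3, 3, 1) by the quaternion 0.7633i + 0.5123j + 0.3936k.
(3.443, 1.324, 2.322)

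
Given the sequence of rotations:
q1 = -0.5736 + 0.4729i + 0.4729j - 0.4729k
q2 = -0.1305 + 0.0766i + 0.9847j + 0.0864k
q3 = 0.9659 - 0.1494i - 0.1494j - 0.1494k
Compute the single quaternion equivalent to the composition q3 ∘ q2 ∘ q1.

q2 · q1 = -0.3862 - 0.6122i - 0.5495j - 0.4173k
q3 · q2 · q1 = -0.6089 - 0.5534i - 0.4439j - 0.3547k
-0.6089 - 0.5534i - 0.4439j - 0.3547k


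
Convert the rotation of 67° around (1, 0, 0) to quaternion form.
0.8339 + 0.5519i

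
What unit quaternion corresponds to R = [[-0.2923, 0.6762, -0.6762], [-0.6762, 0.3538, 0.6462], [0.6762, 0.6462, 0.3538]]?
0.5948 - 0.5684j - 0.5684k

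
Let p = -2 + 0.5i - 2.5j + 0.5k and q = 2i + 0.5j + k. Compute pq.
-0.25 - 6.75i - 0.5j + 3.25k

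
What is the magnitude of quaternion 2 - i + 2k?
3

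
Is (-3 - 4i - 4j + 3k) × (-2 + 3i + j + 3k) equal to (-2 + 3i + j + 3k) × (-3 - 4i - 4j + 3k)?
No: pq = 13 - 16i + 26j - 7k ≠ 13 + 14i - 16j - 23k = qp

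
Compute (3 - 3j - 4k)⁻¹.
0.0882 + 0.0882j + 0.1176k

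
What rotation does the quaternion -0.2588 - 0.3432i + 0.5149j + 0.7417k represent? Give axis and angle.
axis = (-0.3553, 0.5331, 0.7679), θ = 7π/6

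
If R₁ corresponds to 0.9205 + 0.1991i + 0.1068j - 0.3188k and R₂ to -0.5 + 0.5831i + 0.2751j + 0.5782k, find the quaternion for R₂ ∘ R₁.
-0.4214 + 0.2877i + 0.5008j + 0.6991k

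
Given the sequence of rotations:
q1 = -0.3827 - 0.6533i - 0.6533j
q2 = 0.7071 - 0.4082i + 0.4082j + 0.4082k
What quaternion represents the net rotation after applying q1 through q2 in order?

q2 · q1 = -0.2706 - 0.0391i - 0.8848j + 0.3771k
-0.2706 - 0.0391i - 0.8848j + 0.3771k


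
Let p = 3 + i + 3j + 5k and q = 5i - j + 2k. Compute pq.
-12 + 26i + 20j - 10k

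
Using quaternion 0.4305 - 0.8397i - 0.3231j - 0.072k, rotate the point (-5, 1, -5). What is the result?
(-2.513, -6.671, 0.423)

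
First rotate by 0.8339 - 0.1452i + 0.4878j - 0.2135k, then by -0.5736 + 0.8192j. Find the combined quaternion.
-0.8779 - 0.0916i + 0.4033j + 0.2414k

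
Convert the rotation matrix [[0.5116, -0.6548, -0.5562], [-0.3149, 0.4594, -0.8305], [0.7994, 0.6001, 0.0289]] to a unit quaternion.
0.7071 + 0.5058i - 0.4793j + 0.1202k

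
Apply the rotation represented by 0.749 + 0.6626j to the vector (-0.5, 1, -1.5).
(-1.55, 1, 0.313)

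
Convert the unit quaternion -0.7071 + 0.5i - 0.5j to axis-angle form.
axis = (√2/2, -√2/2, 0), θ = 3π/2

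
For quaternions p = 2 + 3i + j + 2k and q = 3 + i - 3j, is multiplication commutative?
No: pq = 6 + 17i - j - 4k ≠ 6 + 5i - 5j + 16k = qp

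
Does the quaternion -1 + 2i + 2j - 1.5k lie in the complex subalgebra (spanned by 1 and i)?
No. The quaternion -1 + 2i + 2j - 1.5k has j-coefficient y = 2 and k-coefficient z = -1.5, not both zero, so it does not lie in the complex subalgebra spanned by 1 and i.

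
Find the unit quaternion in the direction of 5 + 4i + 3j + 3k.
0.6509 + 0.5208i + 0.3906j + 0.3906k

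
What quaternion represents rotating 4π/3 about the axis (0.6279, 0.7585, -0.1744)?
-0.5 + 0.5438i + 0.6569j - 0.151k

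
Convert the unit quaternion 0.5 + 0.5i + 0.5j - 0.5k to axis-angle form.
axis = (√3/3, √3/3, -√3/3), θ = 2π/3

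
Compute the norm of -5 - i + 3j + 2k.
√39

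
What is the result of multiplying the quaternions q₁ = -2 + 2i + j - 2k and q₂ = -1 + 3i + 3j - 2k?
-11 - 4i - 9j + 9k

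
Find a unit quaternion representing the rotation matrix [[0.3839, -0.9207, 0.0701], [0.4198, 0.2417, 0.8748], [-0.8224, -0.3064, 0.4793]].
0.7254 - 0.4071i + 0.3076j + 0.462k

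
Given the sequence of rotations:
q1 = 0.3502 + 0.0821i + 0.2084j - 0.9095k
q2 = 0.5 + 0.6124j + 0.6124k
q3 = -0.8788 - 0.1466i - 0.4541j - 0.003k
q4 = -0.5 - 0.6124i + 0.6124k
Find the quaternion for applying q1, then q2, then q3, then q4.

q2 · q1 = 0.6045 - 0.6436i + 0.3689j - 0.2906k
q3 · q2 · q1 = -0.4589 + 0.61i - 0.6394j - 0.0928k
q4 · q3 · q2 · q1 = 0.6598 + 0.3676i + 0.6364j + 0.1569k
0.6598 + 0.3676i + 0.6364j + 0.1569k


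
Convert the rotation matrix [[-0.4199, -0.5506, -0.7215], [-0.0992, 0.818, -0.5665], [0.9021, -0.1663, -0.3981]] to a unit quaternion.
-0.5 - 0.2001i + 0.8118j - 0.2257k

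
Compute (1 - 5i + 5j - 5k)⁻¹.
0.0132 + 0.0658i - 0.0658j + 0.0658k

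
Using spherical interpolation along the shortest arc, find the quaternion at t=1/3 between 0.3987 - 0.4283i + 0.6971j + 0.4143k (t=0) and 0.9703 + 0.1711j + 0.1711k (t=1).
0.6625 - 0.312i + 0.5734j + 0.3674k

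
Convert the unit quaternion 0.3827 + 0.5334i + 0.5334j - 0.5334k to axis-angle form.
axis = (√3/3, √3/3, -√3/3), θ = 3π/4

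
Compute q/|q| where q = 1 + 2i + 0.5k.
0.4364 + 0.8729i + 0.2182k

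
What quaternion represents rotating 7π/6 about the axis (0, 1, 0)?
-0.2588 + 0.9659j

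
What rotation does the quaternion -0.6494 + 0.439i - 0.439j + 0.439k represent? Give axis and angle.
axis = (√3/3, -√3/3, √3/3), θ = 261°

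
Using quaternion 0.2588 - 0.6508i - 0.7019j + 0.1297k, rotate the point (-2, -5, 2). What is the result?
(-5.259, -2.248, 0.541)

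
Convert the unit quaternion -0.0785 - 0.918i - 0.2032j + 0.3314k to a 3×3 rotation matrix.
[[0.6978, 0.4251, -0.5765], [0.321, -0.9051, -0.2788], [-0.6404, 0.0094, -0.768]]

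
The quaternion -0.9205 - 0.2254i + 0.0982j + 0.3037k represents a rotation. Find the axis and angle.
axis = (-0.5768, 0.2513, 0.7772), θ = 314°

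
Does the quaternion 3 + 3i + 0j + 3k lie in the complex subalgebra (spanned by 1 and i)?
No. The quaternion 3 + 3i + 3k has j-coefficient y = 0 and k-coefficient z = 3, not both zero, so it does not lie in the complex subalgebra spanned by 1 and i.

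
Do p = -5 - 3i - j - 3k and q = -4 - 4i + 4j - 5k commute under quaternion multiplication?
No: pq = -3 + 49i - 19j + 21k ≠ -3 + 15i - 13j + 53k = qp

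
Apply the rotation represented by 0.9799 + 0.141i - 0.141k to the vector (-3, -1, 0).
(-3.157, -0.091, -0.157)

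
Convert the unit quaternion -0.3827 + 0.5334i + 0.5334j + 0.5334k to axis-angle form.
axis = (√3/3, √3/3, √3/3), θ = 5π/4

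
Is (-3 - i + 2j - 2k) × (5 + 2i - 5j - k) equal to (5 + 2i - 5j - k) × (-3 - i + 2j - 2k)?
No: pq = -5 - 23i + 20j - 6k ≠ -5 + i + 30j - 8k = qp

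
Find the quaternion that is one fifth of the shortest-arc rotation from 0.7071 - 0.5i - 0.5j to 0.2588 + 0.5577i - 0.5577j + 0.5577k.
0.7161 - 0.3001i - 0.6107j + 0.1553k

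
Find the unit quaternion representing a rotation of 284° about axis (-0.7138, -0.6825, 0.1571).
-0.788 - 0.4395i - 0.4202j + 0.0967k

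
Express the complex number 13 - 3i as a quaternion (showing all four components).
13 - 3i + 0j + 0k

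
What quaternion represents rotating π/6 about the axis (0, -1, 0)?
0.9659 - 0.2588j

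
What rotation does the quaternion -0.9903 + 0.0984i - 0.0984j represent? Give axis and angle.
axis = (√2/2, -√2/2, 0), θ = 344°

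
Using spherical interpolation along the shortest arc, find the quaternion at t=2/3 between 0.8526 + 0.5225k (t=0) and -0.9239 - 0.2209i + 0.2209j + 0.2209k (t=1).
0.9742 + 0.1574i - 0.1574j + 0.0362k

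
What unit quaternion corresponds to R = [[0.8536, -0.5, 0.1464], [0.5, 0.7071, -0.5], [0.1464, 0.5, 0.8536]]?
0.9239 + 0.2706i + 0.2706k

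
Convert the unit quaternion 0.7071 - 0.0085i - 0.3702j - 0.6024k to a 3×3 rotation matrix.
[[0.0001, 0.8582, -0.5133], [-0.8456, 0.2741, 0.458], [0.5338, 0.434, 0.7258]]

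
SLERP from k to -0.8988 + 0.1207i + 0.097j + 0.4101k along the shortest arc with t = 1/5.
-0.2243 + 0.0301i + 0.0242j + 0.9737k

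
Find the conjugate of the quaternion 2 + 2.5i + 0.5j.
2 - 2.5i - 0.5j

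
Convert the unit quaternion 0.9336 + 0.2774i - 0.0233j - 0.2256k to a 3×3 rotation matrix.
[[0.8971, 0.4083, -0.1687], [-0.4342, 0.7443, -0.5074], [-0.0817, 0.5285, 0.845]]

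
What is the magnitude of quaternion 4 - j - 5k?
√42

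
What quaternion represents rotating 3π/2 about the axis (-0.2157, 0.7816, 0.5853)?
-0.7071 - 0.1525i + 0.5527j + 0.4139k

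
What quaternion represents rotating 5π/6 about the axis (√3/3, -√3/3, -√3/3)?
0.2588 + 0.5577i - 0.5577j - 0.5577k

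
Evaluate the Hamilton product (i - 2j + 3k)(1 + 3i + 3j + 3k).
-6 - 14i + 4j + 12k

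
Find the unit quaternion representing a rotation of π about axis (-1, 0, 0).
-i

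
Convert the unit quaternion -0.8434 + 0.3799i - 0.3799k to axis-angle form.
axis = (√2/2, 0, -√2/2), θ = 295°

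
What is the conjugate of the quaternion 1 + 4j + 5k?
1 - 4j - 5k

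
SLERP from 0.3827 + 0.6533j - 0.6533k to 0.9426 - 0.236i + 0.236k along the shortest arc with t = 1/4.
0.6556 - 0.0806i + 0.5697j - 0.4891k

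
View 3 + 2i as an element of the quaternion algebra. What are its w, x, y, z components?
3 + 2i + 0j + 0k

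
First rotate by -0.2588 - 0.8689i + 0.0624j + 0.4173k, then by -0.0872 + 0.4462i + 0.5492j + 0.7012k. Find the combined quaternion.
0.0834 + 0.1457i - 0.943j + 0.2872k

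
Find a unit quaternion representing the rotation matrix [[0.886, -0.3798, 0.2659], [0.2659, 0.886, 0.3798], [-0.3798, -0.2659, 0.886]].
0.9563 - 0.1688i + 0.1688j + 0.1688k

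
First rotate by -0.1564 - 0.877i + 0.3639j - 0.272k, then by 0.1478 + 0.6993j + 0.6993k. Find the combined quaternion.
-0.0874 - 0.5743i - 0.6689j + 0.4637k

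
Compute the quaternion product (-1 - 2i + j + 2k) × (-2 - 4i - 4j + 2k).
-6 + 18i - 2j + 6k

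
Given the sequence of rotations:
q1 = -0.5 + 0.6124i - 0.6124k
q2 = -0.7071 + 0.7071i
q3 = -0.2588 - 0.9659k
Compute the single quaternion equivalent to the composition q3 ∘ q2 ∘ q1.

q2 · q1 = -0.0795 - 0.7866i + 0.433j + 0.433k
q3 · q2 · q1 = 0.4388 + 0.6218i + 0.6477j - 0.0353k
0.4388 + 0.6218i + 0.6477j - 0.0353k


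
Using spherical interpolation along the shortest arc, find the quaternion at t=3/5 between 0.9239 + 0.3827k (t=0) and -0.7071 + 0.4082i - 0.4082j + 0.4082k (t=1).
0.9147 - 0.2773i + 0.2773j - 0.0974k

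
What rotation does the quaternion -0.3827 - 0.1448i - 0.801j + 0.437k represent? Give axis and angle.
axis = (-0.1567, -0.867, 0.473), θ = 5π/4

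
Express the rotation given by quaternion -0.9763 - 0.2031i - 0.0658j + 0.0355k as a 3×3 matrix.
[[0.9888, 0.096, 0.1141], [-0.0426, 0.915, -0.4012], [-0.1429, 0.3919, 0.9088]]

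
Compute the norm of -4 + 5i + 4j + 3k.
√66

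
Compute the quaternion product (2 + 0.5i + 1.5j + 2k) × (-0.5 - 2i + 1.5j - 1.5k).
0.75 - 9.5i - j - 0.25k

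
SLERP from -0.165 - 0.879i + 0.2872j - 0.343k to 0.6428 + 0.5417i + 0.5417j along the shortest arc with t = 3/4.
-0.5836 - 0.7199i - 0.3605j - 0.1057k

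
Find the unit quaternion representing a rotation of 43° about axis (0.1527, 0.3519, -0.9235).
0.9304 + 0.056i + 0.129j - 0.3385k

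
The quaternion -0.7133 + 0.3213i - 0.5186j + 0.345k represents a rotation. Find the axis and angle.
axis = (0.4584, -0.7399, 0.4923), θ = 271°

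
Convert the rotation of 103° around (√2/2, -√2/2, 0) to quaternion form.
0.6225 + 0.5534i - 0.5534j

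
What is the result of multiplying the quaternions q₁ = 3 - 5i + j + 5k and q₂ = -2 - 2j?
-4 + 20i - 8j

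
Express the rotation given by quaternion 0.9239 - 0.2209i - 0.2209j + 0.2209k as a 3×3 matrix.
[[0.8048, -0.3106, -0.5058], [0.5058, 0.8048, 0.3106], [0.3106, -0.5058, 0.8048]]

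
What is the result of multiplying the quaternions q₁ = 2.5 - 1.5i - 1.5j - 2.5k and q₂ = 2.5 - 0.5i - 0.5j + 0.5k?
6 - 7i - 3j - 5k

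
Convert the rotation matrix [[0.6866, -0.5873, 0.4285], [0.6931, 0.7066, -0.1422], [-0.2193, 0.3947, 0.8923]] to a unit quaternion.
0.9063 + 0.1481i + 0.1787j + 0.3532k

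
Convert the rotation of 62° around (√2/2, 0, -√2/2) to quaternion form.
0.8572 + 0.3642i - 0.3642k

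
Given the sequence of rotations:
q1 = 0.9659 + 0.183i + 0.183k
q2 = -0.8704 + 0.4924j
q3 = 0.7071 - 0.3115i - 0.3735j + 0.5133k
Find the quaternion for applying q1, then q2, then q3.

q2 · q1 = -0.8407 - 0.0692i + 0.4756j - 0.2494k
q3 · q2 · q1 = -0.3104 + 0.062i + 0.5371j - 0.7819k
-0.3104 + 0.062i + 0.5371j - 0.7819k


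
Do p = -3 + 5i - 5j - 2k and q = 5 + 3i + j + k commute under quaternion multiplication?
No: pq = -23 + 13i - 39j + 7k ≠ -23 + 19i - 17j - 33k = qp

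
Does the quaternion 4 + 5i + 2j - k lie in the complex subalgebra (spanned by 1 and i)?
No. The quaternion 4 + 5i + 2j - k has j-coefficient y = 2 and k-coefficient z = -1, not both zero, so it does not lie in the complex subalgebra spanned by 1 and i.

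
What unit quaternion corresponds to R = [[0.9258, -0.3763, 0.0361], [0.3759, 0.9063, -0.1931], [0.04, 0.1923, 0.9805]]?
0.9763 + 0.0987i - 0.001j + 0.1926k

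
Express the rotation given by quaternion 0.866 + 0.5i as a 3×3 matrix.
[[1, 0, 0], [0, 0.5, -0.866], [0, 0.866, 0.5]]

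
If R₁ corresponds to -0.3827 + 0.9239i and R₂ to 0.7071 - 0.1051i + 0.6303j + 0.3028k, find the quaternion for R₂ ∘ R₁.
-0.1735 + 0.6935i + 0.0385j - 0.6982k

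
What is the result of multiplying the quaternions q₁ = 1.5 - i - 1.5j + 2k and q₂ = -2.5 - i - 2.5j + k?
-10.5 + 4.5i - j - 2.5k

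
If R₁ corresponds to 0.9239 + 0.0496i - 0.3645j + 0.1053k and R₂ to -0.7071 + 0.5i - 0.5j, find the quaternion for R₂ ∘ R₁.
-0.8603 + 0.3742i - 0.2569j - 0.2319k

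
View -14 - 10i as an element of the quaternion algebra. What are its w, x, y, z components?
-14 - 10i + 0j + 0k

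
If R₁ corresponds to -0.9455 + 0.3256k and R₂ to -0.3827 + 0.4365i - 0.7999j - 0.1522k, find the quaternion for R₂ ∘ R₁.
0.4114 - 0.6732i + 0.6142j + 0.0193k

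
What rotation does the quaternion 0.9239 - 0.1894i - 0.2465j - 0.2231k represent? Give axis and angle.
axis = (-0.495, -0.6442, -0.5831), θ = π/4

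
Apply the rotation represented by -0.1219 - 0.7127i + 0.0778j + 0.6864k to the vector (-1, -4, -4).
(3.718, 4.379, -0.051)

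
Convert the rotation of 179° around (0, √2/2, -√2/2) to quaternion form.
0.0087 + 0.7071j - 0.7071k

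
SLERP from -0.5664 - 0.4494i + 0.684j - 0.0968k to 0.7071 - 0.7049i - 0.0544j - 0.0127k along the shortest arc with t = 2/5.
-0.8267 + 0.0432i + 0.5568j - 0.0675k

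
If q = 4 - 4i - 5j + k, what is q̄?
4 + 4i + 5j - k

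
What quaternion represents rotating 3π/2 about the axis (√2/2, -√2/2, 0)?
-0.7071 + 0.5i - 0.5j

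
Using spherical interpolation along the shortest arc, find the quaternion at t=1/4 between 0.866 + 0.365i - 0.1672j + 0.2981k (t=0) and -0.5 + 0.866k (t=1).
0.9349 + 0.3209i - 0.147j - 0.0385k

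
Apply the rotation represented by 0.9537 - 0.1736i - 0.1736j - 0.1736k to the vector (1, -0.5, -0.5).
(0.819, -0.906, 0.087)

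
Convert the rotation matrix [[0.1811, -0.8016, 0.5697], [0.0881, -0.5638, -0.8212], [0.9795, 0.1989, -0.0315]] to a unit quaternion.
0.3827 + 0.6664i - 0.2677j + 0.5812k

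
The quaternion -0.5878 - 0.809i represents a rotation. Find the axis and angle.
axis = (-1, 0, 0), θ = 252°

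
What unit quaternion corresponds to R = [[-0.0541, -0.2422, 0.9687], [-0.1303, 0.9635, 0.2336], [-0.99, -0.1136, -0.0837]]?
0.6756 - 0.1285i + 0.7248j + 0.0414k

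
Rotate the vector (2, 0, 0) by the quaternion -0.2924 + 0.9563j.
(-1.658, 0, 1.118)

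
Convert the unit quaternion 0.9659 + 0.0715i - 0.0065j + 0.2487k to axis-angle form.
axis = (0.2762, -0.0251, 0.9608), θ = π/6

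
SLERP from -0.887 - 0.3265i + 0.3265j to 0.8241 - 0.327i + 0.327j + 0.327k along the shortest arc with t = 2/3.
-0.957 + 0.1136i - 0.1136j - 0.2417k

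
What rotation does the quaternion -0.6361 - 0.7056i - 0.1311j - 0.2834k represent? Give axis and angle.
axis = (-0.9145, -0.1699, -0.3673), θ = 259°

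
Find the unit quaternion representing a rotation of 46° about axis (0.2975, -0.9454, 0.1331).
0.9205 + 0.1162i - 0.3694j + 0.052k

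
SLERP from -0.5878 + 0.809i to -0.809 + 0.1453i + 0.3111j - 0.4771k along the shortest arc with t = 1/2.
-0.7825 + 0.5346i + 0.1743j - 0.2673k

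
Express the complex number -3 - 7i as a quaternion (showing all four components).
-3 - 7i + 0j + 0k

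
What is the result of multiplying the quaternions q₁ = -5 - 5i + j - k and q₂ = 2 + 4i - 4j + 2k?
16 - 32i + 28j + 4k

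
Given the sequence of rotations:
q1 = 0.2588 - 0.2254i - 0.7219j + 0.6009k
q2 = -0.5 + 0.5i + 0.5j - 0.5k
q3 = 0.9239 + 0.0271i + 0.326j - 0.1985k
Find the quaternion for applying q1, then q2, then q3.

q2 · q1 = 0.6447 + 0.1816i + 0.3026j - 0.6781k
q3 · q2 · q1 = 0.3575 + 0.0243i + 0.4721j - 0.8055k
0.3575 + 0.0243i + 0.4721j - 0.8055k


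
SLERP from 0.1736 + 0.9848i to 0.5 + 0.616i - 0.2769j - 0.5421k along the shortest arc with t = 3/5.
0.3983 + 0.8292i - 0.1784j - 0.3493k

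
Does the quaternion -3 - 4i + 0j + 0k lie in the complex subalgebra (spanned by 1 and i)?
Yes. The quaternion -3 - 4i has j- and k-coefficients y = z = 0, so it lies in the complex subalgebra spanned by 1 and i.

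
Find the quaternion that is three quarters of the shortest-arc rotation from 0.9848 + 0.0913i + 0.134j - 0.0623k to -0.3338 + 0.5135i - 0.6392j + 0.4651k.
0.586 - 0.3999i + 0.5751j - 0.4074k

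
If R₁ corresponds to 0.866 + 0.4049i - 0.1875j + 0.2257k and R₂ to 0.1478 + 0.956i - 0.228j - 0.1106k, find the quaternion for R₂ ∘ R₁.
-0.2769 + 0.8155i - 0.4857j - 0.1494k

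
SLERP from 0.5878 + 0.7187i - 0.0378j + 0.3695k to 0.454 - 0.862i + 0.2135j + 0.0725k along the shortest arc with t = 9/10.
-0.3543 + 0.9116i - 0.2075j - 0.0207k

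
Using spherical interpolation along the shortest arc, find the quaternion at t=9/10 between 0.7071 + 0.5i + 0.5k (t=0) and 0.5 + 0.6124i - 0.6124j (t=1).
0.5408 + 0.621i - 0.5645j + 0.0565k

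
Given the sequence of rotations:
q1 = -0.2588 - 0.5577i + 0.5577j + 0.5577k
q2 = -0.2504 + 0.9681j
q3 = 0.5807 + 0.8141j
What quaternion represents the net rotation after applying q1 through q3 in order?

q2 · q1 = -0.4751 + 0.6796i - 0.3902j + 0.4003k
q3 · q2 · q1 = 0.0418 + 0.7205i - 0.6134j - 0.3208k
0.0418 + 0.7205i - 0.6134j - 0.3208k


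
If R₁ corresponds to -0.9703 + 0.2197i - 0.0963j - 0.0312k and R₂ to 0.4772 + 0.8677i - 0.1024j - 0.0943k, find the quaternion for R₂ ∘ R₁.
-0.6665 - 0.743i + 0.0598j + 0.0155k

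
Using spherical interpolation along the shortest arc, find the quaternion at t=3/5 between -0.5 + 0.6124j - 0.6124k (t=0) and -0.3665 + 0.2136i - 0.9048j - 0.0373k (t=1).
0.0113 - 0.1518i + 0.9482j - 0.2787k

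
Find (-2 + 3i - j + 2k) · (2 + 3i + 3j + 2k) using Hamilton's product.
-14 - 8i - 8j + 12k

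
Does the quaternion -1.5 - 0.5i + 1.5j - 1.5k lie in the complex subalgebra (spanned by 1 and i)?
No. The quaternion -1.5 - 0.5i + 1.5j - 1.5k has j-coefficient y = 1.5 and k-coefficient z = -1.5, not both zero, so it does not lie in the complex subalgebra spanned by 1 and i.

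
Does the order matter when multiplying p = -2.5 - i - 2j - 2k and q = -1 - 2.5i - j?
Yes: pq = -2 + 5.25i + 9.5j - 2k ≠ -2 + 9.25i - 0.5j + 6k = qp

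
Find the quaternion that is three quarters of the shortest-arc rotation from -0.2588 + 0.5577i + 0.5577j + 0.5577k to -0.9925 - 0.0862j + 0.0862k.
-0.941 + 0.1858i + 0.1115j + 0.26k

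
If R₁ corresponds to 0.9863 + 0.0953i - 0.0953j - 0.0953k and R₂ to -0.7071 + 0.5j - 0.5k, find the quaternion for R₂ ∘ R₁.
-0.6974 - 0.1627i + 0.5129j - 0.4734k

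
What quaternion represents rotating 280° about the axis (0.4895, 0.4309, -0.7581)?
-0.766 + 0.3146i + 0.277j - 0.4873k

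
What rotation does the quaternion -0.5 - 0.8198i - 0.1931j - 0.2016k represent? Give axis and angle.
axis = (-0.9466, -0.223, -0.2328), θ = 4π/3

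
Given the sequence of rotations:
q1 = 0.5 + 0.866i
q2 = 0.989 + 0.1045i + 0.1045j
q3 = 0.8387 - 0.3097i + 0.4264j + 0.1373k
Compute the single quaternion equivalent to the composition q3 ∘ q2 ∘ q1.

q2 · q1 = 0.404 + 0.9087i + 0.0522j - 0.0905k
q3 · q2 · q1 = 0.6104 + 0.5913i + 0.3128j - 0.4241k
0.6104 + 0.5913i + 0.3128j - 0.4241k


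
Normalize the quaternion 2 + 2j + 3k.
0.4851 + 0.4851j + 0.7276k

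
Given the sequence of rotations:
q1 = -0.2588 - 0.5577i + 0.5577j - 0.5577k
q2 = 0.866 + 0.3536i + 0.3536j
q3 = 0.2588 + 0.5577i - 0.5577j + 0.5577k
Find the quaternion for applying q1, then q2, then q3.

q2 · q1 = -0.2241 - 0.7717i + 0.5887j - 0.0886k
q3 · q2 · q1 = 0.7501 - 0.6036i - 0.1036j - 0.25k
0.7501 - 0.6036i - 0.1036j - 0.25k


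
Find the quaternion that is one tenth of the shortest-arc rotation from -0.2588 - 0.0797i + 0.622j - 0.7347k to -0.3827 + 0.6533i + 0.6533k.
-0.1957 - 0.1561i + 0.5846j - 0.7717k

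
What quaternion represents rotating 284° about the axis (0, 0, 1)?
-0.788 + 0.6157k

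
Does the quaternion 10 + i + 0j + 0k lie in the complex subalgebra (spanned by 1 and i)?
Yes. The quaternion 10 + i has j- and k-coefficients y = z = 0, so it lies in the complex subalgebra spanned by 1 and i.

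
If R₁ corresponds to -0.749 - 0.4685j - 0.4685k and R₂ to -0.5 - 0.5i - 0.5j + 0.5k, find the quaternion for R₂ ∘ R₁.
0.3745 + 0.843i + 0.3745j + 0.094k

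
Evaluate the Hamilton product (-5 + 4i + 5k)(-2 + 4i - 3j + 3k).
-21 - 13i + 23j - 37k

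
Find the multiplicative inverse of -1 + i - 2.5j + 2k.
-0.0816 - 0.0816i + 0.2041j - 0.1633k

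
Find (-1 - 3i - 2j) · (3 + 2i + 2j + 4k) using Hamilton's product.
7 - 19i + 4j - 6k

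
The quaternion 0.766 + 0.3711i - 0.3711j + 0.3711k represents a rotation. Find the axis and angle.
axis = (√3/3, -√3/3, √3/3), θ = 80°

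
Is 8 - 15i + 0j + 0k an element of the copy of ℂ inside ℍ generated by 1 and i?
Yes. The quaternion 8 - 15i has j- and k-coefficients y = z = 0, so it lies in the complex subalgebra spanned by 1 and i.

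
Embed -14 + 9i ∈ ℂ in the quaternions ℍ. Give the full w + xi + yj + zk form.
-14 + 9i + 0j + 0k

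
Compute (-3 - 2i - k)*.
-3 + 2i + k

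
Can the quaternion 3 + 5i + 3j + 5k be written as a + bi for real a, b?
No. The quaternion 3 + 5i + 3j + 5k has j-coefficient y = 3 and k-coefficient z = 5, not both zero, so it does not lie in the complex subalgebra spanned by 1 and i.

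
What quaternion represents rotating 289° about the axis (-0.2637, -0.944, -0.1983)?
-0.8141 - 0.1531i - 0.5482j - 0.1152k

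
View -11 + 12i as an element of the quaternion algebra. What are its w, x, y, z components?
-11 + 12i + 0j + 0k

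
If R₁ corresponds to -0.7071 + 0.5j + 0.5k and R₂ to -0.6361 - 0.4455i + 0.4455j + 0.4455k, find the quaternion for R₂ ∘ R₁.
0.0043 + 0.315i - 0.4103j - 0.8558k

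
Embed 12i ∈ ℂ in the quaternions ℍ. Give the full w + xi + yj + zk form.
0 + 12i + 0j + 0k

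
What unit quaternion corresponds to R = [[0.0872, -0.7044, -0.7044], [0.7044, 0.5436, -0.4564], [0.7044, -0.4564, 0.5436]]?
0.7373 - 0.4777j + 0.4777k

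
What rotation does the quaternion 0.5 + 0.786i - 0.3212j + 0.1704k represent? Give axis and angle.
axis = (0.9076, -0.3709, 0.1968), θ = 2π/3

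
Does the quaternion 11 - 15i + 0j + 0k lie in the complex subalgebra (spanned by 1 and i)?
Yes. The quaternion 11 - 15i has j- and k-coefficients y = z = 0, so it lies in the complex subalgebra spanned by 1 and i.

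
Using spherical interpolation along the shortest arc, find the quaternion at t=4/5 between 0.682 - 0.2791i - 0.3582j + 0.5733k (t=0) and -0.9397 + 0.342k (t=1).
0.9815 - 0.0686i - 0.088j - 0.1553k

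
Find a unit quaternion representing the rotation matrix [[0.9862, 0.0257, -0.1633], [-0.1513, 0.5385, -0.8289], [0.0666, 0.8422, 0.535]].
0.8746 + 0.4777i - 0.0657j - 0.0506k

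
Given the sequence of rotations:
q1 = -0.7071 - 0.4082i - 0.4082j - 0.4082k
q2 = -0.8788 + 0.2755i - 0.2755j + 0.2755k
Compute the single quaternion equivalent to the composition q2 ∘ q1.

q2 · q1 = 0.7339 + 0.3888i + 0.5535j - 0.061k
0.7339 + 0.3888i + 0.5535j - 0.061k


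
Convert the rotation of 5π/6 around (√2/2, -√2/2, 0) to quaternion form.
0.2588 + 0.683i - 0.683j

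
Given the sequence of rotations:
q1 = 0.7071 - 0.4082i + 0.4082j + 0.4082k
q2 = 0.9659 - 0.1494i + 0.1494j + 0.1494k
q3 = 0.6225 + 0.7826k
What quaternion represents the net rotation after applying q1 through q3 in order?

q2 · q1 = 0.5 - 0.4999i + 0.4999j + 0.4999k
q3 · q2 · q1 = -0.08 - 0.7024i - 0.08j + 0.7025k
-0.08 - 0.7024i - 0.08j + 0.7025k


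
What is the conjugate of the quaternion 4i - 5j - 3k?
-4i + 5j + 3k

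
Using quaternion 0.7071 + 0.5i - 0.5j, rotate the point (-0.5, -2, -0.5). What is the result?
(1.104, -0.396, -1.768)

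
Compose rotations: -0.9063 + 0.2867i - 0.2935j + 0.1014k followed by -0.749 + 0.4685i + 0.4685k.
0.497 - 0.5018i + 0.3066j - 0.6381k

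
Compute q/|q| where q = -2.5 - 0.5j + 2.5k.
-0.7001 - 0.14j + 0.7001k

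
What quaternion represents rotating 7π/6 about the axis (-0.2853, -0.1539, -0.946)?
-0.2588 - 0.2756i - 0.1487j - 0.9138k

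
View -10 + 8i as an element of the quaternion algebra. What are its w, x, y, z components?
-10 + 8i + 0j + 0k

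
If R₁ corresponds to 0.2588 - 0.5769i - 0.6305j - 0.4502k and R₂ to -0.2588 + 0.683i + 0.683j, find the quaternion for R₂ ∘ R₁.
0.7577 + 0.0186i + 0.6474j + 0.0799k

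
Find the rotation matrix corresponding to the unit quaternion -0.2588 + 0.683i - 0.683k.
[[0.067, -0.3535, -0.933], [0.3535, -0.866, 0.3535], [-0.933, -0.3535, 0.067]]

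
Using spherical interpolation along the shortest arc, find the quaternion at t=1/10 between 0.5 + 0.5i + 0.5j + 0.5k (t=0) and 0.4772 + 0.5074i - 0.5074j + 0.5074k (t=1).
0.5252 + 0.5289i + 0.406j + 0.5289k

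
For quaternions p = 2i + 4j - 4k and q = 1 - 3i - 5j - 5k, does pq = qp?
No: pq = 6 - 38i + 26j - 2k ≠ 6 + 42i - 18j - 6k = qp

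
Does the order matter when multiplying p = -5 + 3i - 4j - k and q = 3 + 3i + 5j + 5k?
Yes: pq = 1 - 21i - 55j - k ≠ 1 + 9i - 19j - 55k = qp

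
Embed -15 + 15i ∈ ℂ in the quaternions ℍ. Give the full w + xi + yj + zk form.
-15 + 15i + 0j + 0k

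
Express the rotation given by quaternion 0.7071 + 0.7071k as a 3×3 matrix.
[[0, -1, 0], [1, 0, 0], [0, 0, 1]]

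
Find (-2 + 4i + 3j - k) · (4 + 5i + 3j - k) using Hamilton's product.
-38 + 6i + 5j - 5k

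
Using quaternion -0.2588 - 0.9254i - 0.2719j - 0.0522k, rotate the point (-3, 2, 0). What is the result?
(-1.588, -3.027, 1.147)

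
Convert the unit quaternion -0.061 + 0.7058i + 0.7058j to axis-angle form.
axis = (√2/2, √2/2, 0), θ = 187°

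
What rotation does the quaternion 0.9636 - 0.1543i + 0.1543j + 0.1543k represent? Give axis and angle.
axis = (-√3/3, √3/3, √3/3), θ = 31°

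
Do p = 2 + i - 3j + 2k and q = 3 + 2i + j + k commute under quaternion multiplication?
No: pq = 5 + 2i - 4j + 15k ≠ 5 + 12i - 10j + k = qp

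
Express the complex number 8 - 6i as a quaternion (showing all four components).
8 - 6i + 0j + 0k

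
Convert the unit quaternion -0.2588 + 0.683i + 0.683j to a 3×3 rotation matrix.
[[0.067, 0.933, -0.3535], [0.933, 0.067, 0.3535], [0.3535, -0.3535, -0.866]]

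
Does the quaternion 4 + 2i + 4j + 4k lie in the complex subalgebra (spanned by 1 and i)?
No. The quaternion 4 + 2i + 4j + 4k has j-coefficient y = 4 and k-coefficient z = 4, not both zero, so it does not lie in the complex subalgebra spanned by 1 and i.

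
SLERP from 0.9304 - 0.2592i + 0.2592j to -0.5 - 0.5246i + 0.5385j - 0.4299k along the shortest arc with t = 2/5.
0.965 + 0.0857i - 0.0932j + 0.2296k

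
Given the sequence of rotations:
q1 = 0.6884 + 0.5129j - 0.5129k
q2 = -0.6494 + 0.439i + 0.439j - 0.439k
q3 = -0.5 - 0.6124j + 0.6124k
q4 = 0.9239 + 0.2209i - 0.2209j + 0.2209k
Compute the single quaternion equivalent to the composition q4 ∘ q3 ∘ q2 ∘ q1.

q2 · q1 = -0.8974 + 0.3022i + 0.1943j + 0.256k
q3 · q2 · q1 = 0.4109 - 0.4269i + 0.6375j - 0.4925k
q4 · q3 · q2 · q1 = 0.7235 - 0.3357i + 0.5127j - 0.3177k
0.7235 - 0.3357i + 0.5127j - 0.3177k


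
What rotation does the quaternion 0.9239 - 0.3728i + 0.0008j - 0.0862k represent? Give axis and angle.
axis = (-0.9743, 0.0021, -0.2253), θ = π/4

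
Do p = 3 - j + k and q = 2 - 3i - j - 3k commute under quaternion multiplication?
No: pq = 8 - 5i - 8j - 10k ≠ 8 - 13i - 2j - 4k = qp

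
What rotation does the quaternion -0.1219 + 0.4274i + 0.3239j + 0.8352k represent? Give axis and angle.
axis = (0.4306, 0.3263, 0.8415), θ = 194°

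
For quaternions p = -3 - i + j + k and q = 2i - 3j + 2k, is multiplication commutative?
No: pq = 3 - i + 13j - 5k ≠ 3 - 11i + 5j - 7k = qp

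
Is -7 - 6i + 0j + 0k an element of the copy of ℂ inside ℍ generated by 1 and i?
Yes. The quaternion -7 - 6i has j- and k-coefficients y = z = 0, so it lies in the complex subalgebra spanned by 1 and i.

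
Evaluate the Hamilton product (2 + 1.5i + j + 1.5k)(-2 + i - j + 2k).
-7.5 + 2.5i - 5.5j - 1.5k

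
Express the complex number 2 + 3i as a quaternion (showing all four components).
2 + 3i + 0j + 0k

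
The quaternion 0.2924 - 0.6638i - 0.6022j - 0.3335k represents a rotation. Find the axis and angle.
axis = (-0.6941, -0.6297, -0.3487), θ = 146°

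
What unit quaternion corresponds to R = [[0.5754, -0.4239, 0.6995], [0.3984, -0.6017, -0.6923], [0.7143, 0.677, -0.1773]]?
0.4462 + 0.7672i - 0.0083j + 0.4607k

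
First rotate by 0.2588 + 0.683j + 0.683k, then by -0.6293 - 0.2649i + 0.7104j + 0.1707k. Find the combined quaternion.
-0.7647 + 0.3001i - 0.065j - 0.5666k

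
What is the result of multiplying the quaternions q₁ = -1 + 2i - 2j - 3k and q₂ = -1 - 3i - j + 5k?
20 - 12i + 2j - 10k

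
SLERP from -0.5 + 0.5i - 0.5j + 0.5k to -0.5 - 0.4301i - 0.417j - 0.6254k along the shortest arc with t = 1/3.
-0.1815 + 0.6289i - 0.2214j + 0.7228k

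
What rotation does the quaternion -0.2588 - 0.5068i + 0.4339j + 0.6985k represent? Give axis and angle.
axis = (-0.5247, 0.4492, 0.7231), θ = 7π/6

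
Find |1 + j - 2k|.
√6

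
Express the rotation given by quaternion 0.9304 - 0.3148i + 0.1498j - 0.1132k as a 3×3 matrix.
[[0.9295, 0.1163, 0.35], [-0.305, 0.7762, 0.5519], [-0.2075, -0.6197, 0.7569]]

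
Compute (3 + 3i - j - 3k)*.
3 - 3i + j + 3k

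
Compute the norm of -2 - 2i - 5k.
√33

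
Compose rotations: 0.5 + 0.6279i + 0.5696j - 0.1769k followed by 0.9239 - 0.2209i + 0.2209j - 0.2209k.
0.4358 + 0.5564i + 0.4589j - 0.5384k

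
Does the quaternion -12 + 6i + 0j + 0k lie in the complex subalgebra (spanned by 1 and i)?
Yes. The quaternion -12 + 6i has j- and k-coefficients y = z = 0, so it lies in the complex subalgebra spanned by 1 and i.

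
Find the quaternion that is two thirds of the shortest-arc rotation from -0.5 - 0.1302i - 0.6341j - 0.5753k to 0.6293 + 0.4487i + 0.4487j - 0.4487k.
-0.6851 - 0.3954i - 0.6027j + 0.1052k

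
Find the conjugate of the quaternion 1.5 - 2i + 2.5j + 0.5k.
1.5 + 2i - 2.5j - 0.5k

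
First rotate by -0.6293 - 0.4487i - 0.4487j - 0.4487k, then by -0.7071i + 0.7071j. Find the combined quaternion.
0.1277i - 0.7623j + 0.6346k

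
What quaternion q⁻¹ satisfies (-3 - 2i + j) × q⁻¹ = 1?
-0.2143 + 0.1429i - 0.0714j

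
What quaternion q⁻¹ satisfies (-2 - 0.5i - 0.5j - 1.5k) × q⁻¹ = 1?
-0.2963 + 0.0741i + 0.0741j + 0.2222k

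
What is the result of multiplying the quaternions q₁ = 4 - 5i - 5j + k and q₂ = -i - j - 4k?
-6 + 17i - 25j - 16k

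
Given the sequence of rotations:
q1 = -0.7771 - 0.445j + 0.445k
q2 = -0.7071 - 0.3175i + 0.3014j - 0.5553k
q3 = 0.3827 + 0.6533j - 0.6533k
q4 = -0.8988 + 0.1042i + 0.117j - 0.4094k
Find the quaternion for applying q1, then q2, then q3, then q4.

q2 · q1 = 0.9307 + 0.1337i + 0.2217j + 0.2582k
q3 · q2 · q1 = 0.38 + 0.3647i + 0.6055j - 0.5966k
q4 · q3 · q2 · q1 = -0.6946 - 0.1101i - 0.5869j + 0.4011k
-0.6946 - 0.1101i - 0.5869j + 0.4011k


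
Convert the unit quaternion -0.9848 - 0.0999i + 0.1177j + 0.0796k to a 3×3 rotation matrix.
[[0.9596, 0.1333, -0.2477], [-0.1803, 0.9674, -0.178], [0.2159, 0.2155, 0.9523]]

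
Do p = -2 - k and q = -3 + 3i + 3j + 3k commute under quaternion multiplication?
No: pq = 9 - 3i - 9j - 3k ≠ 9 - 9i - 3j - 3k = qp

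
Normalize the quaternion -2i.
-i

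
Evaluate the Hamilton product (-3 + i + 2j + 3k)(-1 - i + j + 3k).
-7 + 5i - 11j - 9k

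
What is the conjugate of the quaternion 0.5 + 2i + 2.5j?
0.5 - 2i - 2.5j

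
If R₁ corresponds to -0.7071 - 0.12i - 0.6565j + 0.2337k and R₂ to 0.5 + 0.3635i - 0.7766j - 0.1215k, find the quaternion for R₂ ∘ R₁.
-0.7914 - 0.5783i + 0.1505j - 0.1291k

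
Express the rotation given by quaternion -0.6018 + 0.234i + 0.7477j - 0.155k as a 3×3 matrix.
[[-0.1662, 0.1634, -0.9725], [0.5365, 0.8424, 0.0499], [0.8274, -0.5134, -0.2276]]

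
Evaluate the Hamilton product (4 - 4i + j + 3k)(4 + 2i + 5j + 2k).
13 - 21i + 38j - 2k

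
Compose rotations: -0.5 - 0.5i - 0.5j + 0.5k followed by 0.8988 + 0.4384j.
-0.2302 - 0.2302i - 0.6686j + 0.6686k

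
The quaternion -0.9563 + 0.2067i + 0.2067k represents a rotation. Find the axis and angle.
axis = (√2/2, 0, √2/2), θ = 326°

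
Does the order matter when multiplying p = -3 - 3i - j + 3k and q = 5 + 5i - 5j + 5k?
Yes: pq = -20 - 20i + 40j + 20k ≠ -20 - 40i - 20j - 20k = qp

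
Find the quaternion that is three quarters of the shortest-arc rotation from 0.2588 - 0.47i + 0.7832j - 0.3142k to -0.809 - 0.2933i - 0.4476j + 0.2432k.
0.7381 + 0.099i + 0.5998j - 0.2926k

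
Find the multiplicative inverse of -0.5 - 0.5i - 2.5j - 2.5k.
-0.0385 + 0.0385i + 0.1923j + 0.1923k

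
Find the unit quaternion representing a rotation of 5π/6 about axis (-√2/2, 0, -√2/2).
0.2588 - 0.683i - 0.683k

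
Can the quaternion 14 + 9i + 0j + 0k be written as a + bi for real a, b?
Yes. The quaternion 14 + 9i has j- and k-coefficients y = z = 0, so it lies in the complex subalgebra spanned by 1 and i.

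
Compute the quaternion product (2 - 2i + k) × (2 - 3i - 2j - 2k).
-8i - 11j + 2k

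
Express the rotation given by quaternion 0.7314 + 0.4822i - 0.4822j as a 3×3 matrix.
[[0.535, -0.465, -0.7054], [-0.465, 0.535, -0.7054], [0.7054, 0.7054, 0.0699]]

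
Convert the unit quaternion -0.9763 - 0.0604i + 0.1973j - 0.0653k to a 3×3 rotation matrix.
[[0.9136, -0.1513, -0.3774], [0.1037, 0.9842, -0.1437], [0.3931, 0.0922, 0.9148]]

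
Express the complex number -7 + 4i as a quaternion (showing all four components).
-7 + 4i + 0j + 0k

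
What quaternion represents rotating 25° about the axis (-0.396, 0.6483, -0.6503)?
0.9763 - 0.0857i + 0.1403j - 0.1408k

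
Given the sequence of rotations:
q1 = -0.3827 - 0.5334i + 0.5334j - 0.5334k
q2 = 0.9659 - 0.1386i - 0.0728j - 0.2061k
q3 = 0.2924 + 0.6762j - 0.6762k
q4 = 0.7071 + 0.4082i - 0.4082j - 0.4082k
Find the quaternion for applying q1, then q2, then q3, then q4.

q2 · q1 = -0.5147 - 0.3134i + 0.5791j - 0.5491k
q3 · q2 · q1 = -0.9134 - 0.0714i + 0.0332j + 0.3994k
q4 · q3 · q2 · q1 = -0.4401 - 0.5728i + 0.2624j + 0.6397k
-0.4401 - 0.5728i + 0.2624j + 0.6397k


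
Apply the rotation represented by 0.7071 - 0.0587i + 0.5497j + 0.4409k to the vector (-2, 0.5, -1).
(-1.083, -1.384, 1.47)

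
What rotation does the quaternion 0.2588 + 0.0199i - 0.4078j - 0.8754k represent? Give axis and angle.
axis = (0.0206, -0.4222, -0.9063), θ = 5π/6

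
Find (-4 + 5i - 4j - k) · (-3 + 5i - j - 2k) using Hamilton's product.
-19 - 28i + 21j + 26k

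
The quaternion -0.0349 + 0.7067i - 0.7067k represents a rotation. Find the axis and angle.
axis = (√2/2, 0, -√2/2), θ = 184°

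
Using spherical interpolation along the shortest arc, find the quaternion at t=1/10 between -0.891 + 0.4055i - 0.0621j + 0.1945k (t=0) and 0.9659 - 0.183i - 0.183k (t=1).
-0.901 + 0.3841i - 0.056j + 0.1939k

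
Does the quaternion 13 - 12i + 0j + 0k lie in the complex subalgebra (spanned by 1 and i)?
Yes. The quaternion 13 - 12i has j- and k-coefficients y = z = 0, so it lies in the complex subalgebra spanned by 1 and i.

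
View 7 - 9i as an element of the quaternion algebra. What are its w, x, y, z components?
7 - 9i + 0j + 0k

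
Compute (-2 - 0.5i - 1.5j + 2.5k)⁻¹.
-0.1569 + 0.0392i + 0.1176j - 0.1961k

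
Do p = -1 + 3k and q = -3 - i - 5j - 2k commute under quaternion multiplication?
No: pq = 9 + 16i + 2j - 7k ≠ 9 - 14i + 8j - 7k = qp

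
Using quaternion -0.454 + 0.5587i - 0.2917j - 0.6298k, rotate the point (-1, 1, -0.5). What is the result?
(-0.715, -1.101, 0.726)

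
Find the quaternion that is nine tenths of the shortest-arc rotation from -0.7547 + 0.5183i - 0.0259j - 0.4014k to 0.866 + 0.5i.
-0.9124 - 0.4061i - 0.0033j - 0.0508k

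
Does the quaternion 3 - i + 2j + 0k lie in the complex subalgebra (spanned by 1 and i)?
No. The quaternion 3 - i + 2j has j-coefficient y = 2 and k-coefficient z = 0, not both zero, so it does not lie in the complex subalgebra spanned by 1 and i.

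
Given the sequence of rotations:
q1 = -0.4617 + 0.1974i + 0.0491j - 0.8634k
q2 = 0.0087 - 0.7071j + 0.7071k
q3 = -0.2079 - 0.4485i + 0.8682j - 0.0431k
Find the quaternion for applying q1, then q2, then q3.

q2 · q1 = 0.6412 + 0.5775i + 0.4665j - 0.1944k
q3 · q2 · q1 = -0.2877 - 0.5563i + 0.3476j - 0.6978k
-0.2877 - 0.5563i + 0.3476j - 0.6978k
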